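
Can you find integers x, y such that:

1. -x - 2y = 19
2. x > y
Yes

Take x = -5, y = -7. Substituting into each constraint:
  (1) 5 - 2(-7) = 19 ✓
  (2) -5 > -7 ✓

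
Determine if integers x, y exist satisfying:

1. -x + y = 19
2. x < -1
Yes

Take x = -2, y = 17. Substituting into each constraint:
  (1) 2 + 17 = 19 ✓
  (2) -2 < -1 ✓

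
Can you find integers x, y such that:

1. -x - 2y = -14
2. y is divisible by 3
Yes

Take x = 14, y = 0. Substituting into each constraint:
  (1) (-14) - 2(0) = -14 ✓
  (2) 0 = 3 × 0, remainder 0 ✓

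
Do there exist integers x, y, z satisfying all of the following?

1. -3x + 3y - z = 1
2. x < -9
Yes

Take x = -10, y = 0, z = 29. Substituting into each constraint:
  (1) -3(-10) + 3(0) + (-29) = 1 ✓
  (2) -10 < -9 ✓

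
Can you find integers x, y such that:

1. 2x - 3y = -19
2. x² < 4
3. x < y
Yes

Take x = 1, y = 7. Substituting into each constraint:
  (1) 2(1) - 3(7) = -19 ✓
  (2) x² = (1)² = 1, and 1 < 4 ✓
  (3) 1 < 7 ✓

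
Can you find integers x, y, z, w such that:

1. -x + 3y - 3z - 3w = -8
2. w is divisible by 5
Yes

Take x = 2, y = 0, z = 2, w = 0. Substituting into each constraint:
  (1) (-2) + 3(0) - 3(2) - 3(0) = -8 ✓
  (2) 0 = 5 × 0, remainder 0 ✓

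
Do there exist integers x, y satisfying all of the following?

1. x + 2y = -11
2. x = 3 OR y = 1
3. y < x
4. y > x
No

A contradictory subset is {y < x, y > x}. No integer assignment can satisfy these jointly:

  - y < x: bounds one variable relative to another variable
  - y > x: bounds one variable relative to another variable

Direct contradiction: x > y and y > x cannot both hold.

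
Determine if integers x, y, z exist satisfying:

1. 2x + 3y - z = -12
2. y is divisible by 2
Yes

Take x = 0, y = 0, z = 12. Substituting into each constraint:
  (1) 2(0) + 3(0) + (-12) = -12 ✓
  (2) 0 = 2 × 0, remainder 0 ✓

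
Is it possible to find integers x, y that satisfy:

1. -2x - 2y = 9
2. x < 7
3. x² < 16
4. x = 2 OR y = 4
No

Even the single constraint (-2x - 2y = 9) is infeasible over the integers.

  - -2x - 2y = 9: every term on the left is divisible by 2, so the LHS ≡ 0 (mod 2), but the RHS 9 is not — no integer solution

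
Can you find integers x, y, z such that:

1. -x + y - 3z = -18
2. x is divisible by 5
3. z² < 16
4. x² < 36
Yes

Take x = 0, y = -18, z = 0. Substituting into each constraint:
  (1) 0 + (-18) - 3(0) = -18 ✓
  (2) 0 = 5 × 0, remainder 0 ✓
  (3) z² = (0)² = 0, and 0 < 16 ✓
  (4) x² = (0)² = 0, and 0 < 36 ✓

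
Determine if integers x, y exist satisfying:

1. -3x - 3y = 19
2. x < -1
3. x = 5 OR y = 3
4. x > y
No

Even the single constraint (-3x - 3y = 19) is infeasible over the integers.

  - -3x - 3y = 19: every term on the left is divisible by 3, so the LHS ≡ 0 (mod 3), but the RHS 19 is not — no integer solution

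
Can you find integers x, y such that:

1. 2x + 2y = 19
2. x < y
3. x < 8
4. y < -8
No

Even the single constraint (2x + 2y = 19) is infeasible over the integers.

  - 2x + 2y = 19: every term on the left is divisible by 2, so the LHS ≡ 0 (mod 2), but the RHS 19 is not — no integer solution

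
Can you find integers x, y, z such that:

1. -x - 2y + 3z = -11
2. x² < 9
Yes

Take x = 2, y = 0, z = -3. Substituting into each constraint:
  (1) (-2) - 2(0) + 3(-3) = -11 ✓
  (2) x² = (2)² = 4, and 4 < 9 ✓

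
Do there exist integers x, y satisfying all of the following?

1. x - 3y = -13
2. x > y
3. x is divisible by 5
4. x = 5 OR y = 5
No

A contradictory subset is {x - 3y = -13, x > y, x = 5 OR y = 5}. No integer assignment can satisfy these jointly:

  - x - 3y = -13: is a linear equation tying the variables together
  - x > y: bounds one variable relative to another variable
  - x = 5 OR y = 5: forces a choice: either x = 5 or y = 5

Split on the disjunction (x = 5 OR y = 5):
  • If x = 5: the equation forces y = 6, giving (x, y) = (5, 6), which violates x > y.
  • If y = 5: the equation forces x = 2, giving (y, x) = (5, 2), which violates x > y.
Both branches are infeasible, so the system has no integer solution.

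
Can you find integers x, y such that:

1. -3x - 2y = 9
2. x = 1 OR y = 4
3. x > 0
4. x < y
No

A contradictory subset is {-3x - 2y = 9, x > 0, x < y}. No integer assignment can satisfy these jointly:

  - -3x - 2y = 9: is a linear equation tying the variables together
  - x > 0: bounds one variable relative to a constant
  - x < y: bounds one variable relative to another variable

Propagating the comparison: y > x and x ≥ 1 give y ≥ 2. Range argument: with x ∈ [1, ∞], y ∈ [2, ∞], the left side of the equation is at most -7, but the right side is 9 > -7. No integer solution exists.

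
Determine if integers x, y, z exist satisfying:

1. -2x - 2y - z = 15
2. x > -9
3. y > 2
Yes

Take x = -8, y = 3, z = -5. Substituting into each constraint:
  (1) -2(-8) - 2(3) + 5 = 15 ✓
  (2) -8 > -9 ✓
  (3) 3 > 2 ✓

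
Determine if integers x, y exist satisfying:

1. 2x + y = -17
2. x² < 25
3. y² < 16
No

The full constraint system is jointly infeasible over the integers. Each constraint and what it forces:

  - 2x + y = -17: is a linear equation tying the variables together
  - x² < 25: restricts x to |x| ≤ 4
  - y² < 16: restricts y to |y| ≤ 3

Range argument: with x ∈ [-4, 4], y ∈ [-3, 3], the left side of the equation is at least -11, but the right side is -17 < -11. No integer solution exists.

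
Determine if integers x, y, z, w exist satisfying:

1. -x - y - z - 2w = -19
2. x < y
Yes

Take x = -1, y = 0, z = 20, w = 0. Substituting into each constraint:
  (1) 1 + 0 + (-20) - 2(0) = -19 ✓
  (2) -1 < 0 ✓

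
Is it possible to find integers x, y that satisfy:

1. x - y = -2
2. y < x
No

The full constraint system is jointly infeasible over the integers. Each constraint and what it forces:

  - x - y = -2: is a linear equation tying the variables together
  - y < x: bounds one variable relative to another variable

From the equation, x − y = -2, i.e. x − y = -2; but x > y requires x − y ≥ 1. Contradiction.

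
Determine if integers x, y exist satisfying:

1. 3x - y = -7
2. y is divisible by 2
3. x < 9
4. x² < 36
Yes

Take x = -3, y = -2. Substituting into each constraint:
  (1) 3(-3) + 2 = -7 ✓
  (2) -2 = 2 × -1, remainder 0 ✓
  (3) -3 < 9 ✓
  (4) x² = (-3)² = 9, and 9 < 36 ✓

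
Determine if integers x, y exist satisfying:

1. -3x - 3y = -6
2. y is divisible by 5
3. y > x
Yes

Take x = -3, y = 5. Substituting into each constraint:
  (1) -3(-3) - 3(5) = -6 ✓
  (2) 5 = 5 × 1, remainder 0 ✓
  (3) 5 > -3 ✓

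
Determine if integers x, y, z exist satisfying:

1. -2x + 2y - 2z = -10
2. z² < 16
Yes

Take x = 5, y = 0, z = 0. Substituting into each constraint:
  (1) -2(5) + 2(0) - 2(0) = -10 ✓
  (2) z² = (0)² = 0, and 0 < 16 ✓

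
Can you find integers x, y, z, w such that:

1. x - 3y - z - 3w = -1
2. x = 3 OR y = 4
Yes

Take x = 3, y = 0, z = 4, w = 0. Substituting into each constraint:
  (1) 3 - 3(0) + (-4) - 3(0) = -1 ✓
  (2) x = 3, target 3 ✓ (first branch holds)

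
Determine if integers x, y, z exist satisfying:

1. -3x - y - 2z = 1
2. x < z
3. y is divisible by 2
Yes

Take x = -1, y = 2, z = 0. Substituting into each constraint:
  (1) -3(-1) + (-2) - 2(0) = 1 ✓
  (2) -1 < 0 ✓
  (3) 2 = 2 × 1, remainder 0 ✓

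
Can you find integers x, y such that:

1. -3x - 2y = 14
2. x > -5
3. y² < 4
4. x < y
Yes

Take x = -4, y = -1. Substituting into each constraint:
  (1) -3(-4) - 2(-1) = 14 ✓
  (2) -4 > -5 ✓
  (3) y² = (-1)² = 1, and 1 < 4 ✓
  (4) -4 < -1 ✓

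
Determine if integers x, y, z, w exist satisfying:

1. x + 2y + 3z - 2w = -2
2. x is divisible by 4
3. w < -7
Yes

Take x = 0, y = 0, z = -6, w = -8. Substituting into each constraint:
  (1) 0 + 2(0) + 3(-6) - 2(-8) = -2 ✓
  (2) 0 = 4 × 0, remainder 0 ✓
  (3) -8 < -7 ✓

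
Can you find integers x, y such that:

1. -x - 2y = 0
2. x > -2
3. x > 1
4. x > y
Yes

Take x = 2, y = -1. Substituting into each constraint:
  (1) (-2) - 2(-1) = 0 ✓
  (2) 2 > -2 ✓
  (3) 2 > 1 ✓
  (4) 2 > -1 ✓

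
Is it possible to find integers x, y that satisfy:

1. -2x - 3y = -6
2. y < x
Yes

Take x = 3, y = 0. Substituting into each constraint:
  (1) -2(3) - 3(0) = -6 ✓
  (2) 0 < 3 ✓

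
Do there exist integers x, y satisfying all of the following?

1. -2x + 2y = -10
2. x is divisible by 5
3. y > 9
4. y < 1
No

A contradictory subset is {y > 9, y < 1}. No integer assignment can satisfy these jointly:

  - y > 9: bounds one variable relative to a constant
  - y < 1: bounds one variable relative to a constant

Direct contradiction: the bounds on y require y ≥ 10 and y ≤ 0 simultaneously, which is empty.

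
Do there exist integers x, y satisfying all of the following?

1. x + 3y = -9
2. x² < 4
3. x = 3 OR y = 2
No

The full constraint system is jointly infeasible over the integers. Each constraint and what it forces:

  - x + 3y = -9: is a linear equation tying the variables together
  - x² < 4: restricts x to |x| ≤ 1
  - x = 3 OR y = 2: forces a choice: either x = 3 or y = 2

Split on the disjunction (x = 3 OR y = 2):
  • If x = 3: this contradicts x² < 4, which requires |x| ≤ 1.
  • If y = 2: the equation forces x = -15, but x² < 4 requires |x| ≤ 1.
Both branches are infeasible, so the system has no integer solution.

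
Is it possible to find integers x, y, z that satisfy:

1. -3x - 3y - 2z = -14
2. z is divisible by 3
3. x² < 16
No

A contradictory subset is {-3x - 3y - 2z = -14, z is divisible by 3}. No integer assignment can satisfy these jointly:

  - -3x - 3y - 2z = -14: is a linear equation tying the variables together
  - z is divisible by 3: restricts z to multiples of 3

Modular obstruction: writing z = 3z', every remaining term of the linear equation is divisible by 3, so the left side is ≡ 0 (mod 3); but the right side -14 ≡ 1 (mod 3). No integers can satisfy it.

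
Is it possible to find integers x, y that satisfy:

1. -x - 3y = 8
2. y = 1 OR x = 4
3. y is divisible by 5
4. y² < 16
No

A contradictory subset is {-x - 3y = 8, y = 1 OR x = 4, y is divisible by 5}. No integer assignment can satisfy these jointly:

  - -x - 3y = 8: is a linear equation tying the variables together
  - y = 1 OR x = 4: forces a choice: either y = 1 or x = 4
  - y is divisible by 5: restricts y to multiples of 5

Split on the disjunction (y = 1 OR x = 4):
  • If y = 1: this contradicts the divisibility constraint — 1 is not a multiple of 5.
  • If x = 4: with x = 4, writing y = 5y', every remaining term of the linear equation is divisible by 15, so the left side is ≡ 0 (mod 15); but the right side 12 ≡ 12 (mod 15). No integers can satisfy it.
Both branches are infeasible, so the system has no integer solution.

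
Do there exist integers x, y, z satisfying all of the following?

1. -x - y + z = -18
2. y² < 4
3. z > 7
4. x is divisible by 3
Yes

Take x = 27, y = 1, z = 10. Substituting into each constraint:
  (1) (-27) + (-1) + 10 = -18 ✓
  (2) y² = (1)² = 1, and 1 < 4 ✓
  (3) 10 > 7 ✓
  (4) 27 = 3 × 9, remainder 0 ✓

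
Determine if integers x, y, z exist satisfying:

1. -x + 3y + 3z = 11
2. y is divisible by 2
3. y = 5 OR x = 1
Yes

Take x = 1, y = 0, z = 4. Substituting into each constraint:
  (1) (-1) + 3(0) + 3(4) = 11 ✓
  (2) 0 = 2 × 0, remainder 0 ✓
  (3) x = 1, target 1 ✓ (second branch holds)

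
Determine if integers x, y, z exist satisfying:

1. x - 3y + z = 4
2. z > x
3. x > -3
Yes

Take x = 0, y = -1, z = 1. Substituting into each constraint:
  (1) 0 - 3(-1) + 1 = 4 ✓
  (2) 1 > 0 ✓
  (3) 0 > -3 ✓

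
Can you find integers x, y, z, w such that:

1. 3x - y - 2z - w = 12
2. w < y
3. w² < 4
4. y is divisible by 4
Yes

Take x = -1, y = 4, z = -10, w = 1. Substituting into each constraint:
  (1) 3(-1) + (-4) - 2(-10) + (-1) = 12 ✓
  (2) 1 < 4 ✓
  (3) w² = (1)² = 1, and 1 < 4 ✓
  (4) 4 = 4 × 1, remainder 0 ✓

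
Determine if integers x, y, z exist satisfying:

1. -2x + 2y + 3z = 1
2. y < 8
Yes

Take x = 1, y = 0, z = 1. Substituting into each constraint:
  (1) -2(1) + 2(0) + 3(1) = 1 ✓
  (2) 0 < 8 ✓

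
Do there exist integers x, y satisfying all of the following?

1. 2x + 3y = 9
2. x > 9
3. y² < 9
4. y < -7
No

A contradictory subset is {y² < 9, y < -7}. No integer assignment can satisfy these jointly:

  - y² < 9: restricts y to |y| ≤ 2
  - y < -7: bounds one variable relative to a constant

Direct contradiction: the bounds on y require y ≥ -2 and y ≤ -8 simultaneously, which is empty.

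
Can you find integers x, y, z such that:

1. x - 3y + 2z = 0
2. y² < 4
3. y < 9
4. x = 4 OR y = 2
Yes

Take x = 4, y = 0, z = -2. Substituting into each constraint:
  (1) 4 - 3(0) + 2(-2) = 0 ✓
  (2) y² = (0)² = 0, and 0 < 4 ✓
  (3) 0 < 9 ✓
  (4) x = 4, target 4 ✓ (first branch holds)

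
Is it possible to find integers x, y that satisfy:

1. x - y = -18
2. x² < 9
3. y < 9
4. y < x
No

A contradictory subset is {x - y = -18, y < x}. No integer assignment can satisfy these jointly:

  - x - y = -18: is a linear equation tying the variables together
  - y < x: bounds one variable relative to another variable

From the equation, x − y = -18, i.e. x − y = -18; but x > y requires x − y ≥ 1. Contradiction.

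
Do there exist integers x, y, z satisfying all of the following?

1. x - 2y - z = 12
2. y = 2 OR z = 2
Yes

Take x = 14, y = 0, z = 2. Substituting into each constraint:
  (1) 14 - 2(0) + (-2) = 12 ✓
  (2) z = 2, target 2 ✓ (second branch holds)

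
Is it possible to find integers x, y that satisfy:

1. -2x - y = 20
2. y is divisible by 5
Yes

Take x = -10, y = 0. Substituting into each constraint:
  (1) -2(-10) + 0 = 20 ✓
  (2) 0 = 5 × 0, remainder 0 ✓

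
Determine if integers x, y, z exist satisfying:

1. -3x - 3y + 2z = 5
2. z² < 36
Yes

Take x = -1, y = 0, z = 1. Substituting into each constraint:
  (1) -3(-1) - 3(0) + 2(1) = 5 ✓
  (2) z² = (1)² = 1, and 1 < 36 ✓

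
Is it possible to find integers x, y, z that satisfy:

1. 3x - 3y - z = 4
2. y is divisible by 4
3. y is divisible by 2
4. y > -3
Yes

Take x = 0, y = 0, z = -4. Substituting into each constraint:
  (1) 3(0) - 3(0) + 4 = 4 ✓
  (2) 0 = 4 × 0, remainder 0 ✓
  (3) 0 = 2 × 0, remainder 0 ✓
  (4) 0 > -3 ✓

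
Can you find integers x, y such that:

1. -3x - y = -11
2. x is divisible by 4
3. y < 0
Yes

Take x = 4, y = -1. Substituting into each constraint:
  (1) -3(4) + 1 = -11 ✓
  (2) 4 = 4 × 1, remainder 0 ✓
  (3) -1 < 0 ✓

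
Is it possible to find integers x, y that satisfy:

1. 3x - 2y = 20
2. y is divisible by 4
Yes

Take x = 4, y = -4. Substituting into each constraint:
  (1) 3(4) - 2(-4) = 20 ✓
  (2) -4 = 4 × -1, remainder 0 ✓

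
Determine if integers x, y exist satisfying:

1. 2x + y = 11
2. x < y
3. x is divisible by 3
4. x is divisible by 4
Yes

Take x = 0, y = 11. Substituting into each constraint:
  (1) 2(0) + 11 = 11 ✓
  (2) 0 < 11 ✓
  (3) 0 = 3 × 0, remainder 0 ✓
  (4) 0 = 4 × 0, remainder 0 ✓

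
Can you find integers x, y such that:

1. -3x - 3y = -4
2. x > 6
No

Even the single constraint (-3x - 3y = -4) is infeasible over the integers.

  - -3x - 3y = -4: every term on the left is divisible by 3, so the LHS ≡ 0 (mod 3), but the RHS -4 is not — no integer solution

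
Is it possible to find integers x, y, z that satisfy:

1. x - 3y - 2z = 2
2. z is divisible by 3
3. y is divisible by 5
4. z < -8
Yes

Take x = -16, y = 0, z = -9. Substituting into each constraint:
  (1) (-16) - 3(0) - 2(-9) = 2 ✓
  (2) -9 = 3 × -3, remainder 0 ✓
  (3) 0 = 5 × 0, remainder 0 ✓
  (4) -9 < -8 ✓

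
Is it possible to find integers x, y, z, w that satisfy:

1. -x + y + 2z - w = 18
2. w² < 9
Yes

Take x = 0, y = 18, z = 0, w = 0. Substituting into each constraint:
  (1) 0 + 18 + 2(0) + 0 = 18 ✓
  (2) w² = (0)² = 0, and 0 < 9 ✓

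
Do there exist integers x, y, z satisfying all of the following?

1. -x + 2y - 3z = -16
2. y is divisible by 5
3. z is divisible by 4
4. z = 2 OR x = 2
Yes

Take x = 2, y = 5, z = 8. Substituting into each constraint:
  (1) (-2) + 2(5) - 3(8) = -16 ✓
  (2) 5 = 5 × 1, remainder 0 ✓
  (3) 8 = 4 × 2, remainder 0 ✓
  (4) x = 2, target 2 ✓ (second branch holds)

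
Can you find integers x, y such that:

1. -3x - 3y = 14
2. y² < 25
No

Even the single constraint (-3x - 3y = 14) is infeasible over the integers.

  - -3x - 3y = 14: every term on the left is divisible by 3, so the LHS ≡ 0 (mod 3), but the RHS 14 is not — no integer solution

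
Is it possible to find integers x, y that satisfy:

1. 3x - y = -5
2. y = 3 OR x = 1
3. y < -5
No

The full constraint system is jointly infeasible over the integers. Each constraint and what it forces:

  - 3x - y = -5: is a linear equation tying the variables together
  - y = 3 OR x = 1: forces a choice: either y = 3 or x = 1
  - y < -5: bounds one variable relative to a constant

Split on the disjunction (y = 3 OR x = 1):
  • If y = 3: this contradicts the bound y ≤ -6.
  • If x = 1: the equation forces y = 8, which contradicts the bound y ≤ -6.
Both branches are infeasible, so the system has no integer solution.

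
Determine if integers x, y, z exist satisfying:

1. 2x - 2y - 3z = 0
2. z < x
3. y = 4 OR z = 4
Yes

Take x = 5, y = -1, z = 4. Substituting into each constraint:
  (1) 2(5) - 2(-1) - 3(4) = 0 ✓
  (2) 4 < 5 ✓
  (3) z = 4, target 4 ✓ (second branch holds)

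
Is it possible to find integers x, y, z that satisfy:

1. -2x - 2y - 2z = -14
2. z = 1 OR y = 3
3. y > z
Yes

Take x = 2, y = 3, z = 2. Substituting into each constraint:
  (1) -2(2) - 2(3) - 2(2) = -14 ✓
  (2) y = 3, target 3 ✓ (second branch holds)
  (3) 3 > 2 ✓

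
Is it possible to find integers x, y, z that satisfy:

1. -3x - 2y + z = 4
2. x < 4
Yes

Take x = -1, y = 0, z = 1. Substituting into each constraint:
  (1) -3(-1) - 2(0) + 1 = 4 ✓
  (2) -1 < 4 ✓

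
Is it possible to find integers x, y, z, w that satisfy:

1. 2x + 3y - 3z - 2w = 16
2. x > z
Yes

Take x = 1, y = 0, z = 0, w = -7. Substituting into each constraint:
  (1) 2(1) + 3(0) - 3(0) - 2(-7) = 16 ✓
  (2) 1 > 0 ✓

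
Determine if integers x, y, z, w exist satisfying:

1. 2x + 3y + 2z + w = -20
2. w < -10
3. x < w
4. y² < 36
Yes

Take x = -12, y = 1, z = 6, w = -11. Substituting into each constraint:
  (1) 2(-12) + 3(1) + 2(6) + (-11) = -20 ✓
  (2) -11 < -10 ✓
  (3) -12 < -11 ✓
  (4) y² = (1)² = 1, and 1 < 36 ✓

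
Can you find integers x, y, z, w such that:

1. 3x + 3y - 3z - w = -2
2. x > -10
Yes

Take x = 0, y = 0, z = 0, w = 2. Substituting into each constraint:
  (1) 3(0) + 3(0) - 3(0) + (-2) = -2 ✓
  (2) 0 > -10 ✓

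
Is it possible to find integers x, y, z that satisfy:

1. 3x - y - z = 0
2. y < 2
Yes

Take x = 0, y = 0, z = 0. Substituting into each constraint:
  (1) 3(0) + 0 + 0 = 0 ✓
  (2) 0 < 2 ✓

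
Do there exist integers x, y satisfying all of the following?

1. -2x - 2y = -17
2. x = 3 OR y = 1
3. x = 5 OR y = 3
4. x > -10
No

Even the single constraint (-2x - 2y = -17) is infeasible over the integers.

  - -2x - 2y = -17: every term on the left is divisible by 2, so the LHS ≡ 0 (mod 2), but the RHS -17 is not — no integer solution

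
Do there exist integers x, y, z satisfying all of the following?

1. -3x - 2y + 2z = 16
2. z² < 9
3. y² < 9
Yes

Take x = -4, y = 0, z = 2. Substituting into each constraint:
  (1) -3(-4) - 2(0) + 2(2) = 16 ✓
  (2) z² = (2)² = 4, and 4 < 9 ✓
  (3) y² = (0)² = 0, and 0 < 9 ✓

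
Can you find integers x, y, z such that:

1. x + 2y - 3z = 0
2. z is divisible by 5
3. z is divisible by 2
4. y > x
Yes

Take x = -2, y = 1, z = 0. Substituting into each constraint:
  (1) (-2) + 2(1) - 3(0) = 0 ✓
  (2) 0 = 5 × 0, remainder 0 ✓
  (3) 0 = 2 × 0, remainder 0 ✓
  (4) 1 > -2 ✓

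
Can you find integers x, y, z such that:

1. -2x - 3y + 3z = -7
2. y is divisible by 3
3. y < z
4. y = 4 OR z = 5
Yes

Take x = 11, y = 0, z = 5. Substituting into each constraint:
  (1) -2(11) - 3(0) + 3(5) = -7 ✓
  (2) 0 = 3 × 0, remainder 0 ✓
  (3) 0 < 5 ✓
  (4) z = 5, target 5 ✓ (second branch holds)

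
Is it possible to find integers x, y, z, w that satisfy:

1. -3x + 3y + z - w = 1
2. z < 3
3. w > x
Yes

Take x = 1, y = 2, z = 0, w = 2. Substituting into each constraint:
  (1) -3(1) + 3(2) + 0 + (-2) = 1 ✓
  (2) 0 < 3 ✓
  (3) 2 > 1 ✓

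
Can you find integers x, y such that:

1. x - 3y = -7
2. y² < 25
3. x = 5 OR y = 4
Yes

Take x = 5, y = 4. Substituting into each constraint:
  (1) 5 - 3(4) = -7 ✓
  (2) y² = (4)² = 16, and 16 < 25 ✓
  (3) x = 5, target 5 ✓ (first branch holds)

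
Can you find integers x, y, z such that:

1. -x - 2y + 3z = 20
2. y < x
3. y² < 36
Yes

Take x = 0, y = -1, z = 6. Substituting into each constraint:
  (1) 0 - 2(-1) + 3(6) = 20 ✓
  (2) -1 < 0 ✓
  (3) y² = (-1)² = 1, and 1 < 36 ✓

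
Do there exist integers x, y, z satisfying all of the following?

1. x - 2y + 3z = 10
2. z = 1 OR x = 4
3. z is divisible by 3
Yes

Take x = 4, y = -3, z = 0. Substituting into each constraint:
  (1) 4 - 2(-3) + 3(0) = 10 ✓
  (2) x = 4, target 4 ✓ (second branch holds)
  (3) 0 = 3 × 0, remainder 0 ✓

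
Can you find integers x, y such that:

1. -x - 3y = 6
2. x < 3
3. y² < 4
Yes

Take x = -6, y = 0. Substituting into each constraint:
  (1) 6 - 3(0) = 6 ✓
  (2) -6 < 3 ✓
  (3) y² = (0)² = 0, and 0 < 4 ✓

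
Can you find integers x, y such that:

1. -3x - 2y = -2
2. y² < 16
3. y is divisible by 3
No

A contradictory subset is {-3x - 2y = -2, y is divisible by 3}. No integer assignment can satisfy these jointly:

  - -3x - 2y = -2: is a linear equation tying the variables together
  - y is divisible by 3: restricts y to multiples of 3

Modular obstruction: writing y = 3y', every remaining term of the linear equation is divisible by 3, so the left side is ≡ 0 (mod 3); but the right side -2 ≡ 1 (mod 3). No integers can satisfy it.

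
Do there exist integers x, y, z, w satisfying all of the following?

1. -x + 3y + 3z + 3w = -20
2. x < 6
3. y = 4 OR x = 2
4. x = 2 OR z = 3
Yes

Take x = 2, y = 0, z = 0, w = -6. Substituting into each constraint:
  (1) (-2) + 3(0) + 3(0) + 3(-6) = -20 ✓
  (2) 2 < 6 ✓
  (3) x = 2, target 2 ✓ (second branch holds)
  (4) x = 2, target 2 ✓ (first branch holds)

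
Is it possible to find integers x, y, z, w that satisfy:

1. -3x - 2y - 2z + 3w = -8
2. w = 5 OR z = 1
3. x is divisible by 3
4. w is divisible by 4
Yes

Take x = 12, y = -3, z = 1, w = 8. Substituting into each constraint:
  (1) -3(12) - 2(-3) - 2(1) + 3(8) = -8 ✓
  (2) z = 1, target 1 ✓ (second branch holds)
  (3) 12 = 3 × 4, remainder 0 ✓
  (4) 8 = 4 × 2, remainder 0 ✓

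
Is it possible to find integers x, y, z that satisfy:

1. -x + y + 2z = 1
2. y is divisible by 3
Yes

Take x = -1, y = 0, z = 0. Substituting into each constraint:
  (1) 1 + 0 + 2(0) = 1 ✓
  (2) 0 = 3 × 0, remainder 0 ✓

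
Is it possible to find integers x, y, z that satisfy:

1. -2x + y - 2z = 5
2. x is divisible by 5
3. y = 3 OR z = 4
Yes

Take x = 0, y = 3, z = -1. Substituting into each constraint:
  (1) -2(0) + 3 - 2(-1) = 5 ✓
  (2) 0 = 5 × 0, remainder 0 ✓
  (3) y = 3, target 3 ✓ (first branch holds)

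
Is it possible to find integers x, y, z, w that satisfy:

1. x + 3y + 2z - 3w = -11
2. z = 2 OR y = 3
Yes

Take x = 0, y = 3, z = -1, w = 6. Substituting into each constraint:
  (1) 0 + 3(3) + 2(-1) - 3(6) = -11 ✓
  (2) y = 3, target 3 ✓ (second branch holds)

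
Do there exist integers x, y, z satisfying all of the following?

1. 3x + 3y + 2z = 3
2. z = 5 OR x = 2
Yes

Take x = 2, y = -5, z = 6. Substituting into each constraint:
  (1) 3(2) + 3(-5) + 2(6) = 3 ✓
  (2) x = 2, target 2 ✓ (second branch holds)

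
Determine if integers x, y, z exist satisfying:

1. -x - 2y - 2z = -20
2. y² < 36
Yes

Take x = 20, y = 0, z = 0. Substituting into each constraint:
  (1) (-20) - 2(0) - 2(0) = -20 ✓
  (2) y² = (0)² = 0, and 0 < 36 ✓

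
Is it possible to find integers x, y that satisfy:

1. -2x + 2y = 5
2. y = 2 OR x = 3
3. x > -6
No

Even the single constraint (-2x + 2y = 5) is infeasible over the integers.

  - -2x + 2y = 5: every term on the left is divisible by 2, so the LHS ≡ 0 (mod 2), but the RHS 5 is not — no integer solution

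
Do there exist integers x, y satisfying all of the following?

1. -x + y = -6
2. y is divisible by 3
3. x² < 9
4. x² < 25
Yes

Take x = 0, y = -6. Substituting into each constraint:
  (1) 0 + (-6) = -6 ✓
  (2) -6 = 3 × -2, remainder 0 ✓
  (3) x² = (0)² = 0, and 0 < 9 ✓
  (4) x² = (0)² = 0, and 0 < 25 ✓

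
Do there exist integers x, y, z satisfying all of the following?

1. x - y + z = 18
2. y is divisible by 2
Yes

Take x = 0, y = 0, z = 18. Substituting into each constraint:
  (1) 0 + 0 + 18 = 18 ✓
  (2) 0 = 2 × 0, remainder 0 ✓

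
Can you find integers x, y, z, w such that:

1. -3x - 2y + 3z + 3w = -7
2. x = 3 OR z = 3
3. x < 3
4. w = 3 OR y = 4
Yes

Take x = 1, y = 11, z = 3, w = 3. Substituting into each constraint:
  (1) -3(1) - 2(11) + 3(3) + 3(3) = -7 ✓
  (2) z = 3, target 3 ✓ (second branch holds)
  (3) 1 < 3 ✓
  (4) w = 3, target 3 ✓ (first branch holds)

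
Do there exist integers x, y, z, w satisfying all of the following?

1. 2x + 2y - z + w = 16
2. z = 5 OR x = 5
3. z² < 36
Yes

Take x = 5, y = 3, z = 0, w = 0. Substituting into each constraint:
  (1) 2(5) + 2(3) + 0 + 0 = 16 ✓
  (2) x = 5, target 5 ✓ (second branch holds)
  (3) z² = (0)² = 0, and 0 < 36 ✓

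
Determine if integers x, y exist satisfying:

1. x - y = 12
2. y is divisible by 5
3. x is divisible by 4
Yes

Take x = -8, y = -20. Substituting into each constraint:
  (1) (-8) + 20 = 12 ✓
  (2) -20 = 5 × -4, remainder 0 ✓
  (3) -8 = 4 × -2, remainder 0 ✓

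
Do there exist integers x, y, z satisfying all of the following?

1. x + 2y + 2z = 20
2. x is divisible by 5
Yes

Take x = 0, y = 0, z = 10. Substituting into each constraint:
  (1) 0 + 2(0) + 2(10) = 20 ✓
  (2) 0 = 5 × 0, remainder 0 ✓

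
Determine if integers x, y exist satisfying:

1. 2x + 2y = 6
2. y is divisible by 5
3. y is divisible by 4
Yes

Take x = 3, y = 0. Substituting into each constraint:
  (1) 2(3) + 2(0) = 6 ✓
  (2) 0 = 5 × 0, remainder 0 ✓
  (3) 0 = 4 × 0, remainder 0 ✓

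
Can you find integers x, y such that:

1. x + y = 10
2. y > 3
Yes

Take x = 0, y = 10. Substituting into each constraint:
  (1) 0 + 10 = 10 ✓
  (2) 10 > 3 ✓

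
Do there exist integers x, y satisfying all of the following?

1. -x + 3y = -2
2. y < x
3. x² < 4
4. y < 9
No

A contradictory subset is {-x + 3y = -2, y < x, x² < 4}. No integer assignment can satisfy these jointly:

  - -x + 3y = -2: is a linear equation tying the variables together
  - y < x: bounds one variable relative to another variable
  - x² < 4: restricts x to |x| ≤ 1

The bounds confine x to {-1, 0, 1}. For each value, substitute into the equation:
  • x = -1: the equation forces y = -1, but x > y fails since -1 ≤ -1.
  • x = 0: the equation gives 3y = -2, so y would not be an integer.
  • x = 1: the equation gives 3y = -1, so y would not be an integer.
Every case fails, so no integer solution exists.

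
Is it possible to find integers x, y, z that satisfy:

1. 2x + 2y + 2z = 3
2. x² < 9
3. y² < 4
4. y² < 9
No

Even the single constraint (2x + 2y + 2z = 3) is infeasible over the integers.

  - 2x + 2y + 2z = 3: every term on the left is divisible by 2, so the LHS ≡ 0 (mod 2), but the RHS 3 is not — no integer solution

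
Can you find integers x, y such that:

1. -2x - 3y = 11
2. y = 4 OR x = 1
No

The full constraint system is jointly infeasible over the integers. Each constraint and what it forces:

  - -2x - 3y = 11: is a linear equation tying the variables together
  - y = 4 OR x = 1: forces a choice: either y = 4 or x = 1

Split on the disjunction (y = 4 OR x = 1):
  • If y = 4: with y = 4, every remaining term of the linear equation is divisible by 2, so the left side is ≡ 0 (mod 2); but the right side 23 ≡ 1 (mod 2). No integers can satisfy it.
  • If x = 1: with x = 1, every remaining term of the linear equation is divisible by 3, so the left side is ≡ 0 (mod 3); but the right side 13 ≡ 1 (mod 3). No integers can satisfy it.
Both branches are infeasible, so the system has no integer solution.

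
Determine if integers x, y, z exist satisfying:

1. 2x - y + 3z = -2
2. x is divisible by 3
Yes

Take x = 0, y = 2, z = 0. Substituting into each constraint:
  (1) 2(0) + (-2) + 3(0) = -2 ✓
  (2) 0 = 3 × 0, remainder 0 ✓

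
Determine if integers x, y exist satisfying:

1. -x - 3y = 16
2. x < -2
Yes

Take x = -16, y = 0. Substituting into each constraint:
  (1) 16 - 3(0) = 16 ✓
  (2) -16 < -2 ✓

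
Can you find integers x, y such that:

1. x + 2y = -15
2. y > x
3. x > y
No

A contradictory subset is {y > x, x > y}. No integer assignment can satisfy these jointly:

  - y > x: bounds one variable relative to another variable
  - x > y: bounds one variable relative to another variable

Direct contradiction: y > x and x > y cannot both hold.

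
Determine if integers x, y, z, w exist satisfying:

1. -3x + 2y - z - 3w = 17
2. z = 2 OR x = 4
Yes

Take x = 0, y = 11, z = 2, w = 1. Substituting into each constraint:
  (1) -3(0) + 2(11) + (-2) - 3(1) = 17 ✓
  (2) z = 2, target 2 ✓ (first branch holds)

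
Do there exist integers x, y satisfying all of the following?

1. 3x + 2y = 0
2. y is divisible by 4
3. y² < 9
Yes

Take x = 0, y = 0. Substituting into each constraint:
  (1) 3(0) + 2(0) = 0 ✓
  (2) 0 = 4 × 0, remainder 0 ✓
  (3) y² = (0)² = 0, and 0 < 9 ✓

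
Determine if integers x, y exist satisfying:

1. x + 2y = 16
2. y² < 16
Yes

Take x = 16, y = 0. Substituting into each constraint:
  (1) 16 + 2(0) = 16 ✓
  (2) y² = (0)² = 0, and 0 < 16 ✓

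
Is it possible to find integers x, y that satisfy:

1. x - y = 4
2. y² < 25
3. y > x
No

A contradictory subset is {x - y = 4, y > x}. No integer assignment can satisfy these jointly:

  - x - y = 4: is a linear equation tying the variables together
  - y > x: bounds one variable relative to another variable

From the equation, x − y = 4, i.e. y − x = -4; but y > x requires y − x ≥ 1. Contradiction.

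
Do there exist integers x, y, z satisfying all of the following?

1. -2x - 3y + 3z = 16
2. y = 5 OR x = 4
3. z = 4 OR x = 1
Yes

Take x = 1, y = 5, z = 11. Substituting into each constraint:
  (1) -2(1) - 3(5) + 3(11) = 16 ✓
  (2) y = 5, target 5 ✓ (first branch holds)
  (3) x = 1, target 1 ✓ (second branch holds)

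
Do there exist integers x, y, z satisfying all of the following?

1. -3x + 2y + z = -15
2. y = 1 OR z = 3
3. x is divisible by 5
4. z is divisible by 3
Yes

Take x = 0, y = -9, z = 3. Substituting into each constraint:
  (1) -3(0) + 2(-9) + 3 = -15 ✓
  (2) z = 3, target 3 ✓ (second branch holds)
  (3) 0 = 5 × 0, remainder 0 ✓
  (4) 3 = 3 × 1, remainder 0 ✓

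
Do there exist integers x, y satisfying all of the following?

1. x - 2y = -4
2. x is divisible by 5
Yes

Take x = 0, y = 2. Substituting into each constraint:
  (1) 0 - 2(2) = -4 ✓
  (2) 0 = 5 × 0, remainder 0 ✓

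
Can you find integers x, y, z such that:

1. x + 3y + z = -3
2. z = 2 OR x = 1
Yes

Take x = 1, y = -2, z = 2. Substituting into each constraint:
  (1) 1 + 3(-2) + 2 = -3 ✓
  (2) z = 2, target 2 ✓ (first branch holds)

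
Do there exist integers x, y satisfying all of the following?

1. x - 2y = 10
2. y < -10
Yes

Take x = -12, y = -11. Substituting into each constraint:
  (1) (-12) - 2(-11) = 10 ✓
  (2) -11 < -10 ✓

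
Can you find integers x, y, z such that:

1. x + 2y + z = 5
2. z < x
Yes

Take x = 0, y = 3, z = -1. Substituting into each constraint:
  (1) 0 + 2(3) + (-1) = 5 ✓
  (2) -1 < 0 ✓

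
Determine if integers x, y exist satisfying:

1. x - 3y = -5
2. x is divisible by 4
Yes

Take x = 4, y = 3. Substituting into each constraint:
  (1) 4 - 3(3) = -5 ✓
  (2) 4 = 4 × 1, remainder 0 ✓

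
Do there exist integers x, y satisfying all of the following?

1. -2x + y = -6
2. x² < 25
Yes

Take x = 3, y = 0. Substituting into each constraint:
  (1) -2(3) + 0 = -6 ✓
  (2) x² = (3)² = 9, and 9 < 25 ✓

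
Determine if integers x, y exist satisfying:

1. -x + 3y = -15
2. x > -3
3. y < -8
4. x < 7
No

A contradictory subset is {-x + 3y = -15, x > -3, y < -8}. No integer assignment can satisfy these jointly:

  - -x + 3y = -15: is a linear equation tying the variables together
  - x > -3: bounds one variable relative to a constant
  - y < -8: bounds one variable relative to a constant

Range argument: with x ∈ [-2, ∞], y ∈ [−∞, -9], the left side of the equation is at most -25, but the right side is -15 > -25. No integer solution exists.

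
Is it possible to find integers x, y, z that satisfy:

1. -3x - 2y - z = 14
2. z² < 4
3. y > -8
Yes

Take x = 0, y = -7, z = 0. Substituting into each constraint:
  (1) -3(0) - 2(-7) + 0 = 14 ✓
  (2) z² = (0)² = 0, and 0 < 4 ✓
  (3) -7 > -8 ✓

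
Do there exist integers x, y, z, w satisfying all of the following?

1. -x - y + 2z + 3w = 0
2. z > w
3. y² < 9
Yes

Take x = -3, y = 0, z = 0, w = -1. Substituting into each constraint:
  (1) 3 + 0 + 2(0) + 3(-1) = 0 ✓
  (2) 0 > -1 ✓
  (3) y² = (0)² = 0, and 0 < 9 ✓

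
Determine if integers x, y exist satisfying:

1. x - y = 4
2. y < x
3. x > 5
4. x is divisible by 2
Yes

Take x = 6, y = 2. Substituting into each constraint:
  (1) 6 + (-2) = 4 ✓
  (2) 2 < 6 ✓
  (3) 6 > 5 ✓
  (4) 6 = 2 × 3, remainder 0 ✓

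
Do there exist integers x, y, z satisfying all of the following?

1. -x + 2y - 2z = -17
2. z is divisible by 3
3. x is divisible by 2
No

A contradictory subset is {-x + 2y - 2z = -17, x is divisible by 2}. No integer assignment can satisfy these jointly:

  - -x + 2y - 2z = -17: is a linear equation tying the variables together
  - x is divisible by 2: restricts x to multiples of 2

Modular obstruction: writing x = 2x', every remaining term of the linear equation is divisible by 2, so the left side is ≡ 0 (mod 2); but the right side -17 ≡ 1 (mod 2). No integers can satisfy it.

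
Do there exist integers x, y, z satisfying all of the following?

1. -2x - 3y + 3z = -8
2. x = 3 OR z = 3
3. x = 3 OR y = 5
Yes

Take x = 1, y = 5, z = 3. Substituting into each constraint:
  (1) -2(1) - 3(5) + 3(3) = -8 ✓
  (2) z = 3, target 3 ✓ (second branch holds)
  (3) y = 5, target 5 ✓ (second branch holds)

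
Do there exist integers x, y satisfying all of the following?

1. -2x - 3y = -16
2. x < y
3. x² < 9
Yes

Take x = 2, y = 4. Substituting into each constraint:
  (1) -2(2) - 3(4) = -16 ✓
  (2) 2 < 4 ✓
  (3) x² = (2)² = 4, and 4 < 9 ✓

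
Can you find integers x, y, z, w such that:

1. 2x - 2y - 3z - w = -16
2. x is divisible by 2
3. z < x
Yes

Take x = 0, y = 0, z = -1, w = 19. Substituting into each constraint:
  (1) 2(0) - 2(0) - 3(-1) + (-19) = -16 ✓
  (2) 0 = 2 × 0, remainder 0 ✓
  (3) -1 < 0 ✓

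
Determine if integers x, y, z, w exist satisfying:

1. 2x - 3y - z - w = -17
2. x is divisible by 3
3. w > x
Yes

Take x = 0, y = 5, z = 0, w = 2. Substituting into each constraint:
  (1) 2(0) - 3(5) + 0 + (-2) = -17 ✓
  (2) 0 = 3 × 0, remainder 0 ✓
  (3) 2 > 0 ✓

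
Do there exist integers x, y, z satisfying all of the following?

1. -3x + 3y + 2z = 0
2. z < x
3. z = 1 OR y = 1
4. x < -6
Yes

Take x = -7, y = 1, z = -12. Substituting into each constraint:
  (1) -3(-7) + 3(1) + 2(-12) = 0 ✓
  (2) -12 < -7 ✓
  (3) y = 1, target 1 ✓ (second branch holds)
  (4) -7 < -6 ✓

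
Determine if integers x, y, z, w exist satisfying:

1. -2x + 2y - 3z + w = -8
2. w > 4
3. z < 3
Yes

Take x = 7, y = 0, z = 0, w = 6. Substituting into each constraint:
  (1) -2(7) + 2(0) - 3(0) + 6 = -8 ✓
  (2) 6 > 4 ✓
  (3) 0 < 3 ✓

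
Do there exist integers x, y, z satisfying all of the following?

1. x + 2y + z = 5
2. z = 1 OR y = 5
Yes

Take x = 0, y = 2, z = 1. Substituting into each constraint:
  (1) 0 + 2(2) + 1 = 5 ✓
  (2) z = 1, target 1 ✓ (first branch holds)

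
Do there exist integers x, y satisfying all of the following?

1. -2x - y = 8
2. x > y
Yes

Take x = -2, y = -4. Substituting into each constraint:
  (1) -2(-2) + 4 = 8 ✓
  (2) -2 > -4 ✓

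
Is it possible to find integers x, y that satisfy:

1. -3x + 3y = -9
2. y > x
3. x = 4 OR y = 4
No

A contradictory subset is {-3x + 3y = -9, y > x}. No integer assignment can satisfy these jointly:

  - -3x + 3y = -9: is a linear equation tying the variables together
  - y > x: bounds one variable relative to another variable

From the equation, x − y = 3, i.e. y − x = -3; but y > x requires y − x ≥ 1. Contradiction.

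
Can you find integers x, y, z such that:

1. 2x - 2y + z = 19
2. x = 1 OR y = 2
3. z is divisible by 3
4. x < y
Yes

Take x = 1, y = 2, z = 21. Substituting into each constraint:
  (1) 2(1) - 2(2) + 21 = 19 ✓
  (2) x = 1, target 1 ✓ (first branch holds)
  (3) 21 = 3 × 7, remainder 0 ✓
  (4) 1 < 2 ✓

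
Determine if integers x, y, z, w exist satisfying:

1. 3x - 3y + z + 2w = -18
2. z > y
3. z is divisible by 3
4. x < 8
Yes

Take x = -7, y = -1, z = 0, w = 0. Substituting into each constraint:
  (1) 3(-7) - 3(-1) + 0 + 2(0) = -18 ✓
  (2) 0 > -1 ✓
  (3) 0 = 3 × 0, remainder 0 ✓
  (4) -7 < 8 ✓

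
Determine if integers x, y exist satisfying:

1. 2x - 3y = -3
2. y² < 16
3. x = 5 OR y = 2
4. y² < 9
No

A contradictory subset is {2x - 3y = -3, x = 5 OR y = 2}. No integer assignment can satisfy these jointly:

  - 2x - 3y = -3: is a linear equation tying the variables together
  - x = 5 OR y = 2: forces a choice: either x = 5 or y = 2

Split on the disjunction (x = 5 OR y = 2):
  • If x = 5: with x = 5, every remaining term of the linear equation is divisible by 3, so the left side is ≡ 0 (mod 3); but the right side -13 ≡ 2 (mod 3). No integers can satisfy it.
  • If y = 2: with y = 2, every remaining term of the linear equation is divisible by 2, so the left side is ≡ 0 (mod 2); but the right side 3 ≡ 1 (mod 2). No integers can satisfy it.
Both branches are infeasible, so the system has no integer solution.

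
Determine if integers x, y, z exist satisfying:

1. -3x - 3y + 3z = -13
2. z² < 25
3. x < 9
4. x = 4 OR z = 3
No

Even the single constraint (-3x - 3y + 3z = -13) is infeasible over the integers.

  - -3x - 3y + 3z = -13: every term on the left is divisible by 3, so the LHS ≡ 0 (mod 3), but the RHS -13 is not — no integer solution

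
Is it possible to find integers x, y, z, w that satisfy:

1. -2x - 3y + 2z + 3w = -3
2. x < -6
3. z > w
Yes

Take x = -9, y = 6, z = 0, w = -1. Substituting into each constraint:
  (1) -2(-9) - 3(6) + 2(0) + 3(-1) = -3 ✓
  (2) -9 < -6 ✓
  (3) 0 > -1 ✓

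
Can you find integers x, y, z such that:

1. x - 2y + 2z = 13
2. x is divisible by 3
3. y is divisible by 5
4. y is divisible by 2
Yes

Take x = 3, y = 0, z = 5. Substituting into each constraint:
  (1) 3 - 2(0) + 2(5) = 13 ✓
  (2) 3 = 3 × 1, remainder 0 ✓
  (3) 0 = 5 × 0, remainder 0 ✓
  (4) 0 = 2 × 0, remainder 0 ✓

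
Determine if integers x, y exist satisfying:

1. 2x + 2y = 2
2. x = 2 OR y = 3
Yes

Take x = -2, y = 3. Substituting into each constraint:
  (1) 2(-2) + 2(3) = 2 ✓
  (2) y = 3, target 3 ✓ (second branch holds)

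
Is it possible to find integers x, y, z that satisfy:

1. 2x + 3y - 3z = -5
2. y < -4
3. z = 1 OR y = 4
Yes

Take x = 8, y = -6, z = 1. Substituting into each constraint:
  (1) 2(8) + 3(-6) - 3(1) = -5 ✓
  (2) -6 < -4 ✓
  (3) z = 1, target 1 ✓ (first branch holds)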